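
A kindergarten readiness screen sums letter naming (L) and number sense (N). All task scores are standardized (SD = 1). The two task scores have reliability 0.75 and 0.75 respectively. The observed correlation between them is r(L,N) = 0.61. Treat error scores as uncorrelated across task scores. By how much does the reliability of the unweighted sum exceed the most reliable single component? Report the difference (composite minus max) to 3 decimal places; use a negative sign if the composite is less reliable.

0.095

Var(sum) = 2 + 1.22 = 3.22; true-score variance = 1.5 + 1.22 = 2.72; composite reliability = 0.8447.
Max component reliability = 0.7500.
Difference = 0.8447 − 0.7500 = 0.095.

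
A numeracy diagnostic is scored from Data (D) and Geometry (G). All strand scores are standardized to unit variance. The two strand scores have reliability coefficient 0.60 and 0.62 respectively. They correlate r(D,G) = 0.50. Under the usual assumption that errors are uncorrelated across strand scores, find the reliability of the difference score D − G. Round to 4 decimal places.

0.2200

Var(D−G) = 1 + 1 − 2·0.50 = 2 − 1 = 1.
Because errors are independent across components, Cov(Tᵢ,Tⱼ) = Cov(Xᵢ,Xⱼ); the off-diagonal part of the true-score variance is the same as above.
True-score variance = [0.60 + 0.62] − 1 = 1.22 − 1 = 0.22.
Reliability = 0.22 / 1 = 0.2200.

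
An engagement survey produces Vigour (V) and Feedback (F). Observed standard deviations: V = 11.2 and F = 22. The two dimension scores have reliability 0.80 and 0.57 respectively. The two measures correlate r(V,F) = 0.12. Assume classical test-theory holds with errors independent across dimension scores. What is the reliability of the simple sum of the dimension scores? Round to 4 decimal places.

0.6512

Var(V+F) = 11.2² + 22² + 2·[11.2·22·0.12] = 609.44 + 59.136 = 668.576.
Under uncorrelated errors the observed covariances equal the true-score covariances, so only the own-variance terms attenuate.
True-score variance = [11.2²·0.80 + 22²·0.57] + 59.136 = 376.232 + 59.136 = 435.368.
Reliability = 435.368 / 668.576 = 0.6512.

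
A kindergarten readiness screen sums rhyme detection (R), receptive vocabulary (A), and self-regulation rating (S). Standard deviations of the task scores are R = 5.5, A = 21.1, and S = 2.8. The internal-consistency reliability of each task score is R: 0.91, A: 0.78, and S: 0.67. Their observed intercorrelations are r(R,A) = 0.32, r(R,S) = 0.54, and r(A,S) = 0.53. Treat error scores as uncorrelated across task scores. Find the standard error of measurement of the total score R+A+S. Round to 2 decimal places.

10.16

Var(total) = 483.3 + 153.529 = 636.829.
True-score variance = 380.044 + 153.529 = 533.573, so reliability = 0.8379.
Error variance = 636.829 − 533.573 = 103.256; SEM = √103.256 = 10.16.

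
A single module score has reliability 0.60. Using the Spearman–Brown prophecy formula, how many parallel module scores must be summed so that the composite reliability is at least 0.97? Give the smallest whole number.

22

k ≥ ρ*(1−ρ₁)/(ρ₁(1−ρ*)) = 0.97·0.40 / (0.60·0.03) = 21.556.
Smallest integer k = 22.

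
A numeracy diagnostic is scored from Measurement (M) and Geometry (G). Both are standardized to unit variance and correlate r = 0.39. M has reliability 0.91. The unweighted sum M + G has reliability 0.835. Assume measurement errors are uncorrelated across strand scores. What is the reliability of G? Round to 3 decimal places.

0.631

Var(M+G) = 2 + 2·0.39 = 2.780.
True-score variance = ρ_M + ρ_G + 2·0.39, so 0.835 = (0.91 + ρ_G + 0.78) / 2.780.
ρ_G = 0.835·2.780 − 0.91 − 0.78 = 0.631.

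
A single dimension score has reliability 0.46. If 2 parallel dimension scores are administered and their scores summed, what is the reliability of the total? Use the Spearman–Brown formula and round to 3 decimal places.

ρ_k = kρ / (1 + (k−1)ρ) = 2·0.46 / (1 + 1·0.46) = 0.920 / 1.460 = 0.630.

0.630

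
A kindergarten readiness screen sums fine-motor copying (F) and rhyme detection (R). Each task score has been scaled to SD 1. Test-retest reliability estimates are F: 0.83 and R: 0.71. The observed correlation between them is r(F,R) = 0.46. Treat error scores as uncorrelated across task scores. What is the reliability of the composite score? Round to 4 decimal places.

0.8425

Var(F+R) = 2 + 2·[0.46] = 2 + 0.92 = 2.92.
Because errors are independent across components, Cov(Tᵢ,Tⱼ) = Cov(Xᵢ,Xⱼ); the off-diagonal part of the true-score variance is the same as above.
True-score variance = [0.83 + 0.71] + 0.92 = 1.54 + 0.92 = 2.46.
Reliability = 2.46 / 2.92 = 0.8425.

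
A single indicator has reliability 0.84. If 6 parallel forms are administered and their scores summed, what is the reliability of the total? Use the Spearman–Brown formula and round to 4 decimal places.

0.9692

ρ_k = kρ / (1 + (k−1)ρ) = 6·0.84 / (1 + 5·0.84) = 5.040 / 5.200 = 0.9692.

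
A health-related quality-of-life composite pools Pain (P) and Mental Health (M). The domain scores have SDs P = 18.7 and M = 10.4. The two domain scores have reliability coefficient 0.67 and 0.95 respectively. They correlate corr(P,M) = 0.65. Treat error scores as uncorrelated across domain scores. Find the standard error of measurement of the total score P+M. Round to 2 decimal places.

Var(total) = 457.85 + 252.824 = 710.674.
True-score variance = 337.044 + 252.824 = 589.868, so reliability = 0.8300.
Error variance = 710.674 − 589.868 = 120.806; SEM = √120.806 = 10.99.

10.99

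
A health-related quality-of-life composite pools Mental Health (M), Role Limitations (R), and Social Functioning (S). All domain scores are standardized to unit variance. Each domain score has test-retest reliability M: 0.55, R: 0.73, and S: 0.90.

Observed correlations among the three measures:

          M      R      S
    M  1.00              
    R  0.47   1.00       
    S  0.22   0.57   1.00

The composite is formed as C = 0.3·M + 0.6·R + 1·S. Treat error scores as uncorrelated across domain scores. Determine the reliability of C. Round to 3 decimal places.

0.902

Var(C) = 0.3² + 0.6² + 1 + 2·[0.18·0.47 + 0.3·0.22 + 0.6·0.57] = 1.45 + 0.9852 = 2.4352.
With uncorrelated errors the cross-covariances are all true-score covariance, so they carry over unchanged; only the diagonal terms shrink to ρᵢσᵢ².
True-score variance = [0.3²·0.55 + 0.6²·0.73 + 0.90] + 0.9852 = 1.2123 + 0.9852 = 2.1975.
Reliability = 2.1975 / 2.4352 = 0.902.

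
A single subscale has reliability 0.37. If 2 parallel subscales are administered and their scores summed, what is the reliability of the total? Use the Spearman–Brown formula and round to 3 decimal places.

ρ_k = kρ / (1 + (k−1)ρ) = 2·0.37 / (1 + 1·0.37) = 0.740 / 1.370 = 0.540.

0.540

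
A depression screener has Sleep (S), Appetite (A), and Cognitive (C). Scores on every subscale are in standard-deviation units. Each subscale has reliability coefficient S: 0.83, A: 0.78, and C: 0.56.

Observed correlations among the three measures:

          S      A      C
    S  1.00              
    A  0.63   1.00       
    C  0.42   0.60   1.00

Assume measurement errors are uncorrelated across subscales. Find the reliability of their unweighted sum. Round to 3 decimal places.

0.868

Var(S+A+C) = 3 + 2·[0.63 + 0.42 + 0.60] = 3 + 3.3 = 6.3.
Under uncorrelated errors the observed covariances equal the true-score covariances, so only the own-variance terms attenuate.
True-score variance = [0.83 + 0.78 + 0.56] + 3.3 = 2.17 + 3.3 = 5.47.
Reliability = 5.47 / 6.3 = 0.868.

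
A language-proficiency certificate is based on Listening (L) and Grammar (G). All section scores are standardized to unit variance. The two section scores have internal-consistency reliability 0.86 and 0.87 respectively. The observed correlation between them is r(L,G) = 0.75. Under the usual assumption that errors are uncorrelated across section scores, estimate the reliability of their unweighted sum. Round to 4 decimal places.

Var(L+G) = 2 + 2·[0.75] = 2 + 1.5 = 3.5.
Under uncorrelated errors the observed covariances equal the true-score covariances, so only the own-variance terms attenuate.
True-score variance = [0.86 + 0.87] + 1.5 = 1.73 + 1.5 = 3.23.
Reliability = 3.23 / 3.5 = 0.9229.

0.9229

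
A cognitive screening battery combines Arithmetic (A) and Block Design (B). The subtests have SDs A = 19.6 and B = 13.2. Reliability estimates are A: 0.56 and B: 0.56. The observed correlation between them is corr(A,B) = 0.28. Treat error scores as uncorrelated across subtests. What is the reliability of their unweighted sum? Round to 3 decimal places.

Var(A+B) = 19.6² + 13.2² + 2·[19.6·13.2·0.28] = 558.4 + 144.883 = 703.283.
Because errors are independent across components, Cov(Tᵢ,Tⱼ) = Cov(Xᵢ,Xⱼ); the off-diagonal part of the true-score variance is the same as above.
True-score variance = [19.6²·0.56 + 13.2²·0.56] + 144.883 = 312.704 + 144.883 = 457.587.
Reliability = 457.587 / 703.283 = 0.651.

0.651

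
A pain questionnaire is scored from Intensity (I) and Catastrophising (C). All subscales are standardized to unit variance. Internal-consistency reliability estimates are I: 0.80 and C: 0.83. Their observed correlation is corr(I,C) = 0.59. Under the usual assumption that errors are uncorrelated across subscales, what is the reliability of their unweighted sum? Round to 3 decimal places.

Var(I+C) = 2 + 2·[0.59] = 2 + 1.18 = 3.18.
Because errors are independent across components, Cov(Tᵢ,Tⱼ) = Cov(Xᵢ,Xⱼ); the off-diagonal part of the true-score variance is the same as above.
True-score variance = [0.80 + 0.83] + 1.18 = 1.63 + 1.18 = 2.81.
Reliability = 2.81 / 3.18 = 0.884.

0.884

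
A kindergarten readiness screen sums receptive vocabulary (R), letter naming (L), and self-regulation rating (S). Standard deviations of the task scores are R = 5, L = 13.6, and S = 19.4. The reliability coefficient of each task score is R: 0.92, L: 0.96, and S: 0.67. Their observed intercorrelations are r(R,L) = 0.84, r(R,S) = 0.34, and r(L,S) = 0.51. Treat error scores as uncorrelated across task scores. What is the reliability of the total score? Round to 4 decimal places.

Var(R+L+S) = 5² + 13.6² + 19.4² + 2·[5·13.6·0.84 + 5·19.4·0.34 + 13.6·19.4·0.51] = 586.32 + 449.317 = 1035.64.
Because errors are independent across components, Cov(Tᵢ,Tⱼ) = Cov(Xᵢ,Xⱼ); the off-diagonal part of the true-score variance is the same as above.
True-score variance = [5²·0.92 + 13.6²·0.96 + 19.4²·0.67] + 449.317 = 452.723 + 449.317 = 902.04.
Reliability = 902.04 / 1035.64 = 0.8710.

0.8710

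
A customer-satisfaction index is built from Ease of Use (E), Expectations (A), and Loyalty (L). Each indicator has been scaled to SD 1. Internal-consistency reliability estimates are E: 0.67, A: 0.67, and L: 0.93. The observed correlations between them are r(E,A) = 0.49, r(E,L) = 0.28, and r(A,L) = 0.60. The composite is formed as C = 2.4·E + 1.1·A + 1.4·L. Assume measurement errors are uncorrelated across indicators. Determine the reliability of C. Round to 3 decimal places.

Var(C) = 2.4² + 1.1² + 1.4² + 2·[2.64·0.49 + 3.36·0.28 + 1.54·0.60] = 8.93 + 6.3168 = 15.2468.
Under uncorrelated errors the observed covariances equal the true-score covariances, so only the own-variance terms attenuate.
True-score variance = [2.4²·0.67 + 1.1²·0.67 + 1.4²·0.93] + 6.3168 = 6.4927 + 6.3168 = 12.8095.
Reliability = 12.8095 / 15.2468 = 0.840.

0.840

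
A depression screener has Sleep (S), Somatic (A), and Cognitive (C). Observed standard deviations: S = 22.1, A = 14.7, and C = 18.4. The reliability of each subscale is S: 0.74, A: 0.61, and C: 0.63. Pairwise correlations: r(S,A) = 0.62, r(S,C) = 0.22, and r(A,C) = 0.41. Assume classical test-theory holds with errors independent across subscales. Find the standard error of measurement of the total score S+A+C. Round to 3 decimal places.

Var(total) = 1043.06 + 803.554 = 1846.61.
True-score variance = 706.531 + 803.554 = 1510.09, so reliability = 0.8178.
Error variance = 1846.61 − 1510.09 = 336.529; SEM = √336.529 = 18.345.

18.345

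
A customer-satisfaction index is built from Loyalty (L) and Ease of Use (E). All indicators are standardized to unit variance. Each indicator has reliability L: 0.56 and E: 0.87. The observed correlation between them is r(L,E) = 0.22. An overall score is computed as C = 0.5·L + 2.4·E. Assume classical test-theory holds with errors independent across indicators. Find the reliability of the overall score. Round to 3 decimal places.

Var(C) = 0.5² + 2.4² + 2·[1.2·0.22] = 6.01 + 0.528 = 6.538.
Under uncorrelated errors the observed covariances equal the true-score covariances, so only the own-variance terms attenuate.
True-score variance = [0.5²·0.56 + 2.4²·0.87] + 0.528 = 5.1512 + 0.528 = 5.6792.
Reliability = 5.6792 / 6.538 = 0.869.

0.869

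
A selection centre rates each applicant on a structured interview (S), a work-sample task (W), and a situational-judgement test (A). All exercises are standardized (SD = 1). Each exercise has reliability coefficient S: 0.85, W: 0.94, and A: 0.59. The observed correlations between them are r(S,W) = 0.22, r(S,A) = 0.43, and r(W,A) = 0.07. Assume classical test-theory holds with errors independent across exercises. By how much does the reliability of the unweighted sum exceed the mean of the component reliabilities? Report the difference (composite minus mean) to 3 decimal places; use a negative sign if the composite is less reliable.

Var(sum) = 3 + 1.44 = 4.44; true-score variance = 2.38 + 1.44 = 3.82; composite reliability = 0.8604.
Mean component reliability = 0.7933.
Difference = 0.8604 − 0.7933 = 0.067.

0.067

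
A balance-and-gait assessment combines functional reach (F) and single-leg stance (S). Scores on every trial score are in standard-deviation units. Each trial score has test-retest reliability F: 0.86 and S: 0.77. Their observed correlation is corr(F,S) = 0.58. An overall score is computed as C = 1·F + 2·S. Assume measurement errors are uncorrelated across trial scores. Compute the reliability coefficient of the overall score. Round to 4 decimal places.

Var(C) = 1 + 2² + 2·[2·0.58] = 5 + 2.32 = 7.32.
Under uncorrelated errors the observed covariances equal the true-score covariances, so only the own-variance terms attenuate.
True-score variance = [0.86 + 2²·0.77] + 2.32 = 3.94 + 2.32 = 6.26.
Reliability = 6.26 / 7.32 = 0.8552.

0.8552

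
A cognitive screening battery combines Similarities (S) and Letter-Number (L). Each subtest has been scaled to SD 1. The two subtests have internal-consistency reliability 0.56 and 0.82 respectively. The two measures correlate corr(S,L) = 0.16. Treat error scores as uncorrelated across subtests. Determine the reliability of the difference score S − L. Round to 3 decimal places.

0.631

Var(S−L) = 1 + 1 − 2·0.16 = 2 − 0.32 = 1.68.
Because errors are independent across components, Cov(Tᵢ,Tⱼ) = Cov(Xᵢ,Xⱼ); the off-diagonal part of the true-score variance is the same as above.
True-score variance = [0.56 + 0.82] − 0.32 = 1.38 − 0.32 = 1.06.
Reliability = 1.06 / 1.68 = 0.631.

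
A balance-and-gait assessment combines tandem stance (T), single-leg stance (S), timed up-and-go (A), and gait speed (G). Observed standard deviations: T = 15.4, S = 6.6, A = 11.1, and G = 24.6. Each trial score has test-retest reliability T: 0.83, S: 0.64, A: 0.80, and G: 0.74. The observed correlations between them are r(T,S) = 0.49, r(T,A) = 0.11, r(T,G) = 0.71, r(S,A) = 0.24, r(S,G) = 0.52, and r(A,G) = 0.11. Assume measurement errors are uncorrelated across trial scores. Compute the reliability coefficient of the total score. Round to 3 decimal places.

0.878

Var(T+S+A+G) = 15.4² + 6.6² + 11.1² + 24.6² + 2·[15.4·6.6·0.49 + 15.4·11.1·0.11 + 15.4·24.6·0.71 + 6.6·11.1·0.24 + 6.6·24.6·0.52 + 11.1·24.6·0.11] = 1009.09 + 939.259 = 1948.35.
Under uncorrelated errors the observed covariances equal the true-score covariances, so only the own-variance terms attenuate.
True-score variance = [15.4²·0.83 + 6.6²·0.64 + 11.1²·0.80 + 24.6²·0.74] + 939.259 = 771.108 + 939.259 = 1710.37.
Reliability = 1710.37 / 1948.35 = 0.878.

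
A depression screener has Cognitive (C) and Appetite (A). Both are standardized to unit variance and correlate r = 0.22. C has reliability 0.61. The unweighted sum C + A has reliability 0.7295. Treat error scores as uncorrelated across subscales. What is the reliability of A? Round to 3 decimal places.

0.730

Var(C+A) = 2 + 2·0.22 = 2.440.
True-score variance = ρ_C + ρ_A + 2·0.22, so 0.7295 = (0.61 + ρ_A + 0.44) / 2.440.
ρ_A = 0.7295·2.440 − 0.61 − 0.44 = 0.730.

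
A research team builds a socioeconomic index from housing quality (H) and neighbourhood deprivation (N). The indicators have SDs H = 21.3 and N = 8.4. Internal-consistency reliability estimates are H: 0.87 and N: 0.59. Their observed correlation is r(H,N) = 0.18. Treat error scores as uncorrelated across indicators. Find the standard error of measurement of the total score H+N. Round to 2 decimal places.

9.38

Var(total) = 524.25 + 64.4112 = 588.661.
True-score variance = 436.341 + 64.4112 = 500.752, so reliability = 0.8507.
Error variance = 588.661 − 500.752 = 87.9093; SEM = √87.9093 = 9.38.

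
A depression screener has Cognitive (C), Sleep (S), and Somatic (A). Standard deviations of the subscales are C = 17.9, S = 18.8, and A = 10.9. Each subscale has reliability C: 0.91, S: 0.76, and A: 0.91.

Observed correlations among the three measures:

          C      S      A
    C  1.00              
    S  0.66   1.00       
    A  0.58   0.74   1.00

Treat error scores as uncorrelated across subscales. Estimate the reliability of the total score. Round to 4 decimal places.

Var(C+S+A) = 17.9² + 18.8² + 10.9² + 2·[17.9·18.8·0.66 + 17.9·10.9·0.58 + 18.8·10.9·0.74] = 792.66 + 973.816 = 1766.48.
Because errors are independent across components, Cov(Tᵢ,Tⱼ) = Cov(Xᵢ,Xⱼ); the off-diagonal part of the true-score variance is the same as above.
True-score variance = [17.9²·0.91 + 18.8²·0.76 + 10.9²·0.91] + 973.816 = 668.305 + 973.816 = 1642.12.
Reliability = 1642.12 / 1766.48 = 0.9296.

0.9296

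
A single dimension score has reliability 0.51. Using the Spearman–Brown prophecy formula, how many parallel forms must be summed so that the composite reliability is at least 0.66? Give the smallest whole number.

2

k ≥ ρ*(1−ρ₁)/(ρ₁(1−ρ*)) = 0.66·0.49 / (0.51·0.34) = 1.865.
Smallest integer k = 2.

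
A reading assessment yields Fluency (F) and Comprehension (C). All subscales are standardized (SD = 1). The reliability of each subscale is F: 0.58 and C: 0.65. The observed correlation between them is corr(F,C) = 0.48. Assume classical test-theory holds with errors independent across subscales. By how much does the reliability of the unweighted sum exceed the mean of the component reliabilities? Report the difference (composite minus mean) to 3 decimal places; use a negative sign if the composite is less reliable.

Var(sum) = 2 + 0.96 = 2.96; true-score variance = 1.23 + 0.96 = 2.19; composite reliability = 0.7399.
Mean component reliability = 0.6150.
Difference = 0.7399 − 0.6150 = 0.125.

0.125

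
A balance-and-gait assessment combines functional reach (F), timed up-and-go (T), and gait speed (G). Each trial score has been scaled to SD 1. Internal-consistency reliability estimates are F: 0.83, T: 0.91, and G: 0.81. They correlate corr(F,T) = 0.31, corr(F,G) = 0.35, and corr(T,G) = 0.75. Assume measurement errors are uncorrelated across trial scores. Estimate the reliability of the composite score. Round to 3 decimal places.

Var(F+T+G) = 3 + 2·[0.31 + 0.35 + 0.75] = 3 + 2.82 = 5.82.
With uncorrelated errors the cross-covariances are all true-score covariance, so they carry over unchanged; only the diagonal terms shrink to ρᵢσᵢ².
True-score variance = [0.83 + 0.91 + 0.81] + 2.82 = 2.55 + 2.82 = 5.37.
Reliability = 5.37 / 5.82 = 0.923.

0.923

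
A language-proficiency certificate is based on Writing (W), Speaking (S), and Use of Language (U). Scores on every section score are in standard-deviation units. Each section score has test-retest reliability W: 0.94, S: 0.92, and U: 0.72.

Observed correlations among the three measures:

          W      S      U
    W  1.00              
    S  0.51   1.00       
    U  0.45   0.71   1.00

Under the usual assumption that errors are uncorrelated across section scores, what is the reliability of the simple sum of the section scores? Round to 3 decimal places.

0.934

Var(W+S+U) = 3 + 2·[0.51 + 0.45 + 0.71] = 3 + 3.34 = 6.34.
With uncorrelated errors the cross-covariances are all true-score covariance, so they carry over unchanged; only the diagonal terms shrink to ρᵢσᵢ².
True-score variance = [0.94 + 0.92 + 0.72] + 3.34 = 2.58 + 3.34 = 5.92.
Reliability = 5.92 / 6.34 = 0.934.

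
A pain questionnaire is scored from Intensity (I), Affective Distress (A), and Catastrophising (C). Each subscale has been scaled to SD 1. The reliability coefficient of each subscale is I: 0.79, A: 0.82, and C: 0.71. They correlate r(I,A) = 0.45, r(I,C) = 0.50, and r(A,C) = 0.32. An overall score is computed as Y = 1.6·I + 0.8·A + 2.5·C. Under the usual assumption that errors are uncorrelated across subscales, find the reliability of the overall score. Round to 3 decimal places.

0.845

Var(Y) = 1.6² + 0.8² + 2.5² + 2·[1.28·0.45 + 4·0.50 + 2·0.32] = 9.45 + 6.432 = 15.882.
Under uncorrelated errors the observed covariances equal the true-score covariances, so only the own-variance terms attenuate.
True-score variance = [1.6²·0.79 + 0.8²·0.82 + 2.5²·0.71] + 6.432 = 6.9847 + 6.432 = 13.4167.
Reliability = 13.4167 / 15.882 = 0.845.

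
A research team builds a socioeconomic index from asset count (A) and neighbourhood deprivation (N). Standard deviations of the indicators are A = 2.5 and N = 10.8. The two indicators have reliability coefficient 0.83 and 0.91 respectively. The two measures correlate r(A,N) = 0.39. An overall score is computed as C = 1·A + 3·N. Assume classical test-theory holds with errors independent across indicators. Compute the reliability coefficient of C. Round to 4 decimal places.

Var(C) = 2.5² + 3²·10.8² + 2·[3·2.5·10.8·0.39] = 1056.01 + 63.18 = 1119.19.
Under uncorrelated errors the observed covariances equal the true-score covariances, so only the own-variance terms attenuate.
True-score variance = [2.5²·0.83 + 3²·10.8²·0.91] + 63.18 = 960.469 + 63.18 = 1023.65.
Reliability = 1023.65 / 1119.19 = 0.9146.

0.9146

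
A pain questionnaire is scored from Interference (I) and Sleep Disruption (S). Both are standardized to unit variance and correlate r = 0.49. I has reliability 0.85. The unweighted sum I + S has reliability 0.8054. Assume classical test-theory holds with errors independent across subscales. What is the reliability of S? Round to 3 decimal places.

Var(I+S) = 2 + 2·0.49 = 2.980.
True-score variance = ρ_I + ρ_S + 2·0.49, so 0.8054 = (0.85 + ρ_S + 0.98) / 2.980.
ρ_S = 0.8054·2.980 − 0.85 − 0.98 = 0.570.

0.570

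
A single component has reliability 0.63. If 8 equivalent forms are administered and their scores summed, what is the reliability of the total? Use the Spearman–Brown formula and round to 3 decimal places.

0.932

ρ_k = kρ / (1 + (k−1)ρ) = 8·0.63 / (1 + 7·0.63) = 5.040 / 5.410 = 0.932.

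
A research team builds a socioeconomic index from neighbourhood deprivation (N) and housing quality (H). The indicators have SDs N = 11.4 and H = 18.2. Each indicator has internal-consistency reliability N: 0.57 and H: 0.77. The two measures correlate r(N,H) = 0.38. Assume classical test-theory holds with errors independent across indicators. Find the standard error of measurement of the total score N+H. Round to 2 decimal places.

Var(total) = 461.2 + 157.685 = 618.885.
True-score variance = 329.132 + 157.685 = 486.817, so reliability = 0.7866.
Error variance = 618.885 − 486.817 = 132.068; SEM = √132.068 = 11.49.

11.49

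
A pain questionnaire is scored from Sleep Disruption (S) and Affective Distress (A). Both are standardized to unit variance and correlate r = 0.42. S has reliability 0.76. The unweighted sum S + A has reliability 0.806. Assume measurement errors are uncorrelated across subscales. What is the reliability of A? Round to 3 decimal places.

Var(S+A) = 2 + 2·0.42 = 2.840.
True-score variance = ρ_S + ρ_A + 2·0.42, so 0.806 = (0.76 + ρ_A + 0.84) / 2.840.
ρ_A = 0.806·2.840 − 0.76 − 0.84 = 0.689.

0.689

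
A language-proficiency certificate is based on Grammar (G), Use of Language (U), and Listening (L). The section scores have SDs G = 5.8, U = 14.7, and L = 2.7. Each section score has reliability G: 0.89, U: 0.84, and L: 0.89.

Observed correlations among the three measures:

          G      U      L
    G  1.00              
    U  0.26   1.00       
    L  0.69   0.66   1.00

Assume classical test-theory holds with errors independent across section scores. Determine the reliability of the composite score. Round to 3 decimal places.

Var(G+U+L) = 5.8² + 14.7² + 2.7² + 2·[5.8·14.7·0.26 + 5.8·2.7·0.69 + 14.7·2.7·0.66] = 257.02 + 118.337 = 375.357.
Under uncorrelated errors the observed covariances equal the true-score covariances, so only the own-variance terms attenuate.
True-score variance = [5.8²·0.89 + 14.7²·0.84 + 2.7²·0.89] + 118.337 = 217.943 + 118.337 = 336.28.
Reliability = 336.28 / 375.357 = 0.896.

0.896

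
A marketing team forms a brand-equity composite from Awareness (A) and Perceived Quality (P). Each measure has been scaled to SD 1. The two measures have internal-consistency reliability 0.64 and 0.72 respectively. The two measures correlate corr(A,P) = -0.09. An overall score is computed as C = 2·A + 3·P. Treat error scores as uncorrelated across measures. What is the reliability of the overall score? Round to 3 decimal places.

0.668

Var(C) = 2² + 3² + 2·[6·(-0.09)] = 13 − 1.08 = 11.92.
With uncorrelated errors the cross-covariances are all true-score covariance, so they carry over unchanged; only the diagonal terms shrink to ρᵢσᵢ².
True-score variance = [2²·0.64 + 3²·0.72] − 1.08 = 9.04 − 1.08 = 7.96.
Reliability = 7.96 / 11.92 = 0.668.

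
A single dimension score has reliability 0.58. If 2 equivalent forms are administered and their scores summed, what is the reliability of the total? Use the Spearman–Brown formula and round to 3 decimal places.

ρ_k = kρ / (1 + (k−1)ρ) = 2·0.58 / (1 + 1·0.58) = 1.160 / 1.580 = 0.734.

0.734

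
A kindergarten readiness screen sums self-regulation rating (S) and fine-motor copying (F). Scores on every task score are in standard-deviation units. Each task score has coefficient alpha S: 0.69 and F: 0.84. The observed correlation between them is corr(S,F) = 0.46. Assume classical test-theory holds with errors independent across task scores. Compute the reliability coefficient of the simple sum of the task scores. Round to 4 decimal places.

Var(S+F) = 2 + 2·[0.46] = 2 + 0.92 = 2.92.
With uncorrelated errors the cross-covariances are all true-score covariance, so they carry over unchanged; only the diagonal terms shrink to ρᵢσᵢ².
True-score variance = [0.69 + 0.84] + 0.92 = 1.53 + 0.92 = 2.45.
Reliability = 2.45 / 2.92 = 0.8390.

0.8390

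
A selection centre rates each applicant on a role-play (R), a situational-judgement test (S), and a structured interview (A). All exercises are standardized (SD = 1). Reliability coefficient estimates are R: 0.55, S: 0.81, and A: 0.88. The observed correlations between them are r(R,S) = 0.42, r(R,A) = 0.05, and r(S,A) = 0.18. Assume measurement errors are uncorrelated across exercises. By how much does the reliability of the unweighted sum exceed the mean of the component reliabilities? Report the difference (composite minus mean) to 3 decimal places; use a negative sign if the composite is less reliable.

0.077

Var(sum) = 3 + 1.3 = 4.3; true-score variance = 2.24 + 1.3 = 3.54; composite reliability = 0.8233.
Mean component reliability = 0.7467.
Difference = 0.8233 − 0.7467 = 0.077.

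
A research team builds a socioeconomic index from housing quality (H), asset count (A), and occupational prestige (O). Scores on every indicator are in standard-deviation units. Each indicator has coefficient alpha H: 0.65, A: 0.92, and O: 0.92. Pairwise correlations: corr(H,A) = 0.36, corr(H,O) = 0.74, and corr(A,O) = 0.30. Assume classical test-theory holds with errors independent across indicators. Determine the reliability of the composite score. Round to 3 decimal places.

0.912

Var(H+A+O) = 3 + 2·[0.36 + 0.74 + 0.30] = 3 + 2.8 = 5.8.
With uncorrelated errors the cross-covariances are all true-score covariance, so they carry over unchanged; only the diagonal terms shrink to ρᵢσᵢ².
True-score variance = [0.65 + 0.92 + 0.92] + 2.8 = 2.49 + 2.8 = 5.29.
Reliability = 5.29 / 5.8 = 0.912.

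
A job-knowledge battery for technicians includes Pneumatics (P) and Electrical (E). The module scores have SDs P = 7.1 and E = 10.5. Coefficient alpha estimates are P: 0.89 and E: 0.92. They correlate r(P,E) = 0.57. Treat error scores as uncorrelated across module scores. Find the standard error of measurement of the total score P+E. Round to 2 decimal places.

3.79

Var(total) = 160.66 + 84.987 = 245.647.
True-score variance = 146.295 + 84.987 = 231.282, so reliability = 0.9415.
Error variance = 245.647 − 231.282 = 14.3651; SEM = √14.3651 = 3.79.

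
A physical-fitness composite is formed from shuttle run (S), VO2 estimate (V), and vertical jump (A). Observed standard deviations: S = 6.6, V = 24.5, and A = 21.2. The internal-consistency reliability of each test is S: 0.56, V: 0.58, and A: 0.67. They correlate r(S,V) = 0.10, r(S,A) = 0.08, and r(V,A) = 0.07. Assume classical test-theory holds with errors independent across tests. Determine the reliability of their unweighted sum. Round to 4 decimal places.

Var(S+V+A) = 6.6² + 24.5² + 21.2² + 2·[6.6·24.5·0.10 + 6.6·21.2·0.08 + 24.5·21.2·0.07] = 1093.25 + 127.443 = 1220.69.
With uncorrelated errors the cross-covariances are all true-score covariance, so they carry over unchanged; only the diagonal terms shrink to ρᵢσᵢ².
True-score variance = [6.6²·0.56 + 24.5²·0.58 + 21.2²·0.67] + 127.443 = 673.663 + 127.443 = 801.107.
Reliability = 801.107 / 1220.69 = 0.6563.

0.6563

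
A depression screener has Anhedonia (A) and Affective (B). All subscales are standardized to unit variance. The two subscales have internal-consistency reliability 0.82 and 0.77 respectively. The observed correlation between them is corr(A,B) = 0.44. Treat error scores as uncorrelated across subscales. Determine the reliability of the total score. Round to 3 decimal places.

0.858

Var(A+B) = 2 + 2·[0.44] = 2 + 0.88 = 2.88.
Because errors are independent across components, Cov(Tᵢ,Tⱼ) = Cov(Xᵢ,Xⱼ); the off-diagonal part of the true-score variance is the same as above.
True-score variance = [0.82 + 0.77] + 0.88 = 1.59 + 0.88 = 2.47.
Reliability = 2.47 / 2.88 = 0.858.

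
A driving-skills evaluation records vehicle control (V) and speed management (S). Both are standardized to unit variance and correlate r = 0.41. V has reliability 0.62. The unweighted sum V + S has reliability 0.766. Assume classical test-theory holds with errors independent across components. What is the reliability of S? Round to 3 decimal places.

0.720

Var(V+S) = 2 + 2·0.41 = 2.820.
True-score variance = ρ_V + ρ_S + 2·0.41, so 0.766 = (0.62 + ρ_S + 0.82) / 2.820.
ρ_S = 0.766·2.820 − 0.62 − 0.82 = 0.720.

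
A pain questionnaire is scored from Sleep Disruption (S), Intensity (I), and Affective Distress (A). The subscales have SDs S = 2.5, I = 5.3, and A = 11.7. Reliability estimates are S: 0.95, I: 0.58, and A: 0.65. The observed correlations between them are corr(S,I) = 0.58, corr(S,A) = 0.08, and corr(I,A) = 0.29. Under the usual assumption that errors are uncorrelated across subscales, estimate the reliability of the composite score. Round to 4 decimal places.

Var(S+I+A) = 2.5² + 5.3² + 11.7² + 2·[2.5·5.3·0.58 + 2.5·11.7·0.08 + 5.3·11.7·0.29] = 171.23 + 56.0158 = 227.246.
Because errors are independent across components, Cov(Tᵢ,Tⱼ) = Cov(Xᵢ,Xⱼ); the off-diagonal part of the true-score variance is the same as above.
True-score variance = [2.5²·0.95 + 5.3²·0.58 + 11.7²·0.65] + 56.0158 = 111.208 + 56.0158 = 167.224.
Reliability = 167.224 / 227.246 = 0.7359.

0.7359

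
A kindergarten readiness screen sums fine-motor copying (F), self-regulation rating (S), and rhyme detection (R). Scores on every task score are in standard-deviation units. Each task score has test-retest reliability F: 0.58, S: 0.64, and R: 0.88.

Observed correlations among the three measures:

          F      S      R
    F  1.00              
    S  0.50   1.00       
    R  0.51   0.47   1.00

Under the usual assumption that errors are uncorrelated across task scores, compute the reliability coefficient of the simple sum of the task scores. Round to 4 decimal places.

Var(F+S+R) = 3 + 2·[0.50 + 0.51 + 0.47] = 3 + 2.96 = 5.96.
Because errors are independent across components, Cov(Tᵢ,Tⱼ) = Cov(Xᵢ,Xⱼ); the off-diagonal part of the true-score variance is the same as above.
True-score variance = [0.58 + 0.64 + 0.88] + 2.96 = 2.1 + 2.96 = 5.06.
Reliability = 5.06 / 5.96 = 0.8490.

0.8490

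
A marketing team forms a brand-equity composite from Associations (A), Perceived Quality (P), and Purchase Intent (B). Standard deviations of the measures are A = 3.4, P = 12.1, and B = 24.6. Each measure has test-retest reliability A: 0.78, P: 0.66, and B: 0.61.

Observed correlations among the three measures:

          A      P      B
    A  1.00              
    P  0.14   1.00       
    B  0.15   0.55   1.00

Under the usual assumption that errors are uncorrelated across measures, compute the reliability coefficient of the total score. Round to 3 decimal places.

Var(A+P+B) = 3.4² + 12.1² + 24.6² + 2·[3.4·12.1·0.14 + 3.4·24.6·0.15 + 12.1·24.6·0.55] = 763.13 + 364.037 = 1127.17.
Under uncorrelated errors the observed covariances equal the true-score covariances, so only the own-variance terms attenuate.
True-score variance = [3.4²·0.78 + 12.1²·0.66 + 24.6²·0.61] + 364.037 = 474.795 + 364.037 = 838.832.
Reliability = 838.832 / 1127.17 = 0.744.

0.744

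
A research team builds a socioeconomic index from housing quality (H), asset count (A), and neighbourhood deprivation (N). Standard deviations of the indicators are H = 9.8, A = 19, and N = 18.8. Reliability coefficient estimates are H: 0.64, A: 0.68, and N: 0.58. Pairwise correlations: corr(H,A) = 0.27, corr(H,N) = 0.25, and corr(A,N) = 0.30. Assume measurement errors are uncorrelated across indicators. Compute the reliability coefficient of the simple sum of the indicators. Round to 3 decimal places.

0.755

Var(H+A+N) = 9.8² + 19² + 18.8² + 2·[9.8·19·0.27 + 9.8·18.8·0.25 + 19·18.8·0.30] = 810.48 + 406.988 = 1217.47.
With uncorrelated errors the cross-covariances are all true-score covariance, so they carry over unchanged; only the diagonal terms shrink to ρᵢσᵢ².
True-score variance = [9.8²·0.64 + 19²·0.68 + 18.8²·0.58] + 406.988 = 511.941 + 406.988 = 918.929.
Reliability = 918.929 / 1217.47 = 0.755.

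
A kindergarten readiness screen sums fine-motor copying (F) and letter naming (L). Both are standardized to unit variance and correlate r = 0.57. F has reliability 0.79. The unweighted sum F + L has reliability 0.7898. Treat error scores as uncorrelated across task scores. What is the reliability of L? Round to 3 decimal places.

0.550

Var(F+L) = 2 + 2·0.57 = 3.140.
True-score variance = ρ_F + ρ_L + 2·0.57, so 0.7898 = (0.79 + ρ_L + 1.14) / 3.140.
ρ_L = 0.7898·3.140 − 0.79 − 1.14 = 0.550.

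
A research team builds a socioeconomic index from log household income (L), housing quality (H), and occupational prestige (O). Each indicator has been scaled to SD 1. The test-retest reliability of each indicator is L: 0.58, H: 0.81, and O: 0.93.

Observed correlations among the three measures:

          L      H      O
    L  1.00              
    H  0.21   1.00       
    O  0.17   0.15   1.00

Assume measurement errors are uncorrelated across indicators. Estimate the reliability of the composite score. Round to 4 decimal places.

0.8325

Var(L+H+O) = 3 + 2·[0.21 + 0.17 + 0.15] = 3 + 1.06 = 4.06.
With uncorrelated errors the cross-covariances are all true-score covariance, so they carry over unchanged; only the diagonal terms shrink to ρᵢσᵢ².
True-score variance = [0.58 + 0.81 + 0.93] + 1.06 = 2.32 + 1.06 = 3.38.
Reliability = 3.38 / 4.06 = 0.8325.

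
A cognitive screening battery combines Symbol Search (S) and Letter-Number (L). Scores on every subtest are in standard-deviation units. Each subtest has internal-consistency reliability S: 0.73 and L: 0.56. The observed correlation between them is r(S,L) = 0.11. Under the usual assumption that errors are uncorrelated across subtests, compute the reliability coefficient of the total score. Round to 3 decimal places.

Var(S+L) = 2 + 2·[0.11] = 2 + 0.22 = 2.22.
With uncorrelated errors the cross-covariances are all true-score covariance, so they carry over unchanged; only the diagonal terms shrink to ρᵢσᵢ².
True-score variance = [0.73 + 0.56] + 0.22 = 1.29 + 0.22 = 1.51.
Reliability = 1.51 / 2.22 = 0.680.

0.680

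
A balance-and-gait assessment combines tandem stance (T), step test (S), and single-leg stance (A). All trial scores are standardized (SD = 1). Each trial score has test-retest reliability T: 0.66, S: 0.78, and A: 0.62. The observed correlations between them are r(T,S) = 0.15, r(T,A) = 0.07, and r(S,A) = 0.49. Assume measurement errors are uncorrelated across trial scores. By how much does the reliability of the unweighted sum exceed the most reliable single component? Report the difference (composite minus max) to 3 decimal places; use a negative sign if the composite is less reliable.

Var(sum) = 3 + 1.42 = 4.42; true-score variance = 2.06 + 1.42 = 3.48; composite reliability = 0.7873.
Max component reliability = 0.7800.
Difference = 0.7873 − 0.7800 = 0.007.

0.007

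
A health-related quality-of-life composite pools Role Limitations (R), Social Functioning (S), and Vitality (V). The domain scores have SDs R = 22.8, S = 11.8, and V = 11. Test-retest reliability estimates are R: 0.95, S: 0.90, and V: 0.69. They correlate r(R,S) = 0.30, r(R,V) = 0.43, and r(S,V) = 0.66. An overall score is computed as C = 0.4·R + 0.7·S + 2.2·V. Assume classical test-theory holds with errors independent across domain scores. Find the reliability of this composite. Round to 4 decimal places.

Var(C) = 0.4²·22.8² + 0.7²·11.8² + 2.2²·11² + 2·[0.28·22.8·11.8·0.30 + 0.88·22.8·11·0.43 + 1.54·11.8·11·0.66] = 737.042 + 498.862 = 1235.9.
Because errors are independent across components, Cov(Tᵢ,Tⱼ) = Cov(Xᵢ,Xⱼ); the off-diagonal part of the true-score variance is the same as above.
True-score variance = [0.4²·22.8²·0.95 + 0.7²·11.8²·0.90 + 2.2²·11²·0.69] + 498.862 = 544.512 + 498.862 = 1043.37.
Reliability = 1043.37 / 1235.9 = 0.8442.

0.8442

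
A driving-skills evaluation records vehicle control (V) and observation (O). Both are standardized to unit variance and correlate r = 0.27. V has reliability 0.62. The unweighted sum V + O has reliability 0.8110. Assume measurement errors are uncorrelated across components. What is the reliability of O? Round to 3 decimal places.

Var(V+O) = 2 + 2·0.27 = 2.540.
True-score variance = ρ_V + ρ_O + 2·0.27, so 0.8110 = (0.62 + ρ_O + 0.54) / 2.540.
ρ_O = 0.8110·2.540 − 0.62 − 0.54 = 0.900.

0.900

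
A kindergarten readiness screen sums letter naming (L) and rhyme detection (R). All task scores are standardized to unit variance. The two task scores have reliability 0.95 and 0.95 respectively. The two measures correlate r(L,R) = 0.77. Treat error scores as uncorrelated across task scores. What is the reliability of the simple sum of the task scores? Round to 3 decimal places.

0.972

Var(L+R) = 2 + 2·[0.77] = 2 + 1.54 = 3.54.
With uncorrelated errors the cross-covariances are all true-score covariance, so they carry over unchanged; only the diagonal terms shrink to ρᵢσᵢ².
True-score variance = [0.95 + 0.95] + 1.54 = 1.9 + 1.54 = 3.44.
Reliability = 3.44 / 3.54 = 0.972.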